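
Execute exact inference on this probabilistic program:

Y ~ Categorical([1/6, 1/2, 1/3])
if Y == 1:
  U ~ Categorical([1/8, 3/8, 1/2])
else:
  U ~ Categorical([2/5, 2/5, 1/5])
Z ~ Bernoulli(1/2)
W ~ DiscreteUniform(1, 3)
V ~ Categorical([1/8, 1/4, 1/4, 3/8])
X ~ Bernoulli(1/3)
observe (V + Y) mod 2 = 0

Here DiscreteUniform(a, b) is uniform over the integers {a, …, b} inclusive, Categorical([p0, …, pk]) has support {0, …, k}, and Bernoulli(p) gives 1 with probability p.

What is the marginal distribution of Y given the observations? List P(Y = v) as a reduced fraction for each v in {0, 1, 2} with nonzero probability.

P(Y=0) = 1/8, P(Y=1) = 5/8, P(Y=2) = 1/4

Enumerate traces; 216 have nonzero weight after conditioning:
  (Y=0, U=0, Z=0, W=1, V=0, X=0) weight 1/1080
  (Y=0, U=0, Z=0, W=1, V=0, X=1) weight 1/2160
  (Y=0, U=0, Z=0, W=1, V=2, X=0) weight 1/540
  (Y=0, U=0, Z=0, W=1, V=2, X=1) weight 1/1080
  (Y=0, U=0, Z=0, W=2, V=0, X=0) weight 1/1080
  (Y=0, U=0, Z=0, W=2, V=0, X=1) weight 1/2160
  (Y=0, U=0, Z=0, W=2, V=2, X=0) weight 1/540
  (Y=0, U=0, Z=0, W=2, V=2, X=1) weight 1/1080
  (Y=1, U=0, Z=0, W=1, V=1, X=0) weight 1/576
  (Y=2, U=0, Z=0, W=1, V=0, X=0) weight 1/540
  … 206 more
Group by Y:
  weight(Y=0) = 1/16
  weight(Y=1) = 5/16
  weight(Y=2) = 1/8
Total weight = 1/16 + 5/16 + 1/8 = 1/2
P(Y=0 | obs) = 1/16 / 1/2 = 1/8
P(Y=1 | obs) = 5/16 / 1/2 = 5/8
P(Y=2 | obs) = 1/8 / 1/2 = 1/4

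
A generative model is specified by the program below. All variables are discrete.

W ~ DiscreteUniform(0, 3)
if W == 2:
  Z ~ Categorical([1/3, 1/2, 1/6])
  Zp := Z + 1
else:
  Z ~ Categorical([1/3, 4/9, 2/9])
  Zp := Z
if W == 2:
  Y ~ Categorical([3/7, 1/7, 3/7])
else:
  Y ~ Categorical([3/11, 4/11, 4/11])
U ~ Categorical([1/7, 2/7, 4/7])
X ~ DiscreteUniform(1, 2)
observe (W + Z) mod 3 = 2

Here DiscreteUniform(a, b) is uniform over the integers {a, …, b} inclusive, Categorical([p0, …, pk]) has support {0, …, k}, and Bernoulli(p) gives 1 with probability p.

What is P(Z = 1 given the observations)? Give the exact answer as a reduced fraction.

Enumerate traces; 72 have nonzero weight after conditioning:
  (W=0, Z=2, Y=0, U=0, X=1) weight 1/924
  (W=0, Z=2, Y=0, U=0, X=2) weight 1/924
  (W=0, Z=2, Y=0, U=1, X=1) weight 1/462
  (W=0, Z=2, Y=0, U=1, X=2) weight 1/462
  (W=0, Z=2, Y=0, U=2, X=1) weight 1/231
  (W=0, Z=2, Y=0, U=2, X=2) weight 1/231
  (W=0, Z=2, Y=1, U=0, X=1) weight 1/693
  (W=0, Z=2, Y=1, U=0, X=2) weight 1/693
  (W=1, Z=1, Y=0, U=0, X=1) weight 1/462
  (W=2, Z=0, Y=0, U=0, X=1) weight 1/392
  … 62 more
Group by Z:
  weight(Z=0) = 1/12
  weight(Z=1) = 1/9
  weight(Z=2) = 1/9
Total weight = 1/12 + 1/9 + 1/9 = 11/36
P(Z=0 | obs) = 1/12 / 11/36 = 3/11
P(Z=1 | obs) = 1/9 / 11/36 = 4/11
P(Z=2 | obs) = 1/9 / 11/36 = 4/11

P(Z = 1 | obs) = 4/11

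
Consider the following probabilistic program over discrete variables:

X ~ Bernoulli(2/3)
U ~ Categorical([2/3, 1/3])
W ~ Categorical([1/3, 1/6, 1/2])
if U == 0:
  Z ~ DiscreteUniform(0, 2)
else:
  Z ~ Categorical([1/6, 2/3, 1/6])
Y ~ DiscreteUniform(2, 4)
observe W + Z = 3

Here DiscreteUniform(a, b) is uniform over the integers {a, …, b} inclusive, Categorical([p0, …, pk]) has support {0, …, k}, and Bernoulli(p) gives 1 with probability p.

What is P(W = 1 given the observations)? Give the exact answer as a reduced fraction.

Enumerate traces; 24 have nonzero weight after conditioning:
  (X=0, U=0, W=1, Z=2, Y=2) weight 1/243
  (X=0, U=0, W=1, Z=2, Y=3) weight 1/243
  (X=0, U=0, W=1, Z=2, Y=4) weight 1/243
  (X=0, U=0, W=2, Z=1, Y=2) weight 1/81
  (X=0, U=0, W=2, Z=1, Y=3) weight 1/81
  (X=0, U=0, W=2, Z=1, Y=4) weight 1/81
  (X=0, U=1, W=1, Z=2, Y=2) weight 1/972
  (X=0, U=1, W=1, Z=2, Y=3) weight 1/972
  … 16 more
Group by W:
  weight(W=1) = 5/108
  weight(W=2) = 2/9
Total weight = 5/108 + 2/9 = 29/108
P(W=1 | obs) = 5/108 / 29/108 = 5/29
P(W=2 | obs) = 2/9 / 29/108 = 24/29

P(W = 1 | obs) = 5/29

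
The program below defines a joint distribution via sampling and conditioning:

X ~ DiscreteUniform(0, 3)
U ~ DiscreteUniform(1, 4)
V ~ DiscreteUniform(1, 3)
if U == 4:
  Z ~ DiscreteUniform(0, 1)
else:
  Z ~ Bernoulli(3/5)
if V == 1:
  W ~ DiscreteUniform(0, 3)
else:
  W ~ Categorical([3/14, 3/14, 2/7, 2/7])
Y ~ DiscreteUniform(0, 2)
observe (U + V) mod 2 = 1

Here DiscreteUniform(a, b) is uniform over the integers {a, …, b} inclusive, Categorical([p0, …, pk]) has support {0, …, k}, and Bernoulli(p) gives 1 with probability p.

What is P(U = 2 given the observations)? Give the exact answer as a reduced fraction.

P(U = 2 | obs) = 1/3

Enumerate traces; 576 have nonzero weight after conditioning:
  (X=0, U=1, V=2, Z=0, W=0, Y=0) weight 1/1680
  (X=0, U=1, V=2, Z=0, W=0, Y=1) weight 1/1680
  (X=0, U=1, V=2, Z=0, W=0, Y=2) weight 1/1680
  (X=0, U=1, V=2, Z=0, W=1, Y=0) weight 1/1680
  (X=0, U=1, V=2, Z=0, W=1, Y=1) weight 1/1680
  (X=0, U=1, V=2, Z=0, W=1, Y=2) weight 1/1680
  (X=0, U=1, V=2, Z=0, W=2, Y=0) weight 1/1260
  (X=0, U=1, V=2, Z=0, W=2, Y=1) weight 1/1260
  (X=0, U=2, V=1, Z=0, W=0, Y=0) weight 1/1440
  (X=0, U=3, V=2, Z=0, W=0, Y=0) weight 1/1680
  … 566 more
Group by U:
  weight(U=1) = 1/12
  weight(U=2) = 1/6
  weight(U=3) = 1/12
  weight(U=4) = 1/6
Total weight = 1/12 + 1/6 + 1/12 + 1/6 = 1/2
P(U=1 | obs) = 1/12 / 1/2 = 1/6
P(U=2 | obs) = 1/6 / 1/2 = 1/3
P(U=3 | obs) = 1/12 / 1/2 = 1/6
P(U=4 | obs) = 1/6 / 1/2 = 1/3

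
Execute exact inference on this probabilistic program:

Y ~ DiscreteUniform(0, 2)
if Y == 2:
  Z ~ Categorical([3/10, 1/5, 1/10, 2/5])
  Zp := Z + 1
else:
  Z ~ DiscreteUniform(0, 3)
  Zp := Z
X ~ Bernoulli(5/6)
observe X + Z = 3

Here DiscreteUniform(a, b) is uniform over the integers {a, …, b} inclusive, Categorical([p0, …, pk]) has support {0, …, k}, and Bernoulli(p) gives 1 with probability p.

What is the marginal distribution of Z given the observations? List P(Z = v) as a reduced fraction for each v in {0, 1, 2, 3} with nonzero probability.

Enumerate traces; 6 have nonzero weight after conditioning:
  (Y=0, Z=2, X=1) weight 5/72
  (Y=0, Z=3, X=0) weight 1/72
  (Y=1, Z=2, X=1) weight 5/72
  (Y=1, Z=3, X=0) weight 1/72
  (Y=2, Z=2, X=1) weight 1/36
  (Y=2, Z=3, X=0) weight 1/45
Group by Z:
  weight(Z=2) = 1/6
  weight(Z=3) = 1/20
Total weight = 1/6 + 1/20 = 13/60
P(Z=2 | obs) = 1/6 / 13/60 = 10/13
P(Z=3 | obs) = 1/20 / 13/60 = 3/13

P(Z=2) = 10/13, P(Z=3) = 3/13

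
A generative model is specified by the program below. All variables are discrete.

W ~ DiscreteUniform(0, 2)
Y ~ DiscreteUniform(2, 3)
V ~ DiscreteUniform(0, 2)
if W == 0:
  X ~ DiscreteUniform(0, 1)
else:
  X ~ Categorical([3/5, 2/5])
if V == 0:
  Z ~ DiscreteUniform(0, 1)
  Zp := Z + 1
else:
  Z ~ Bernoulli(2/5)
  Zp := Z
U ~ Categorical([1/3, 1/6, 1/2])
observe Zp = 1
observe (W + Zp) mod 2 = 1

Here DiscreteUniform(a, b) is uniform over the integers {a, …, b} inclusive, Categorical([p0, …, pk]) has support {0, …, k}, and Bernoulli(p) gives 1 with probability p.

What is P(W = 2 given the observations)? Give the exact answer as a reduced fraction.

P(W = 2 | obs) = 1/2

Enumerate traces; 72 have nonzero weight after conditioning:
  (W=0, Y=2, V=0, X=0, Z=0, U=0) weight 1/216
  (W=0, Y=2, V=0, X=0, Z=0, U=1) weight 1/432
  (W=0, Y=2, V=0, X=0, Z=0, U=2) weight 1/144
  (W=0, Y=2, V=0, X=1, Z=0, U=0) weight 1/216
  (W=0, Y=2, V=0, X=1, Z=0, U=1) weight 1/432
  (W=0, Y=2, V=0, X=1, Z=0, U=2) weight 1/144
  (W=0, Y=2, V=1, X=0, Z=1, U=0) weight 1/270
  (W=0, Y=2, V=1, X=0, Z=1, U=1) weight 1/540
  (W=2, Y=2, V=0, X=0, Z=0, U=0) weight 1/180
  … 63 more
Group by W:
  weight(W=0) = 13/90
  weight(W=2) = 13/90
Total weight = 13/90 + 13/90 = 13/45
P(W=0 | obs) = 13/90 / 13/45 = 1/2
P(W=2 | obs) = 13/90 / 13/45 = 1/2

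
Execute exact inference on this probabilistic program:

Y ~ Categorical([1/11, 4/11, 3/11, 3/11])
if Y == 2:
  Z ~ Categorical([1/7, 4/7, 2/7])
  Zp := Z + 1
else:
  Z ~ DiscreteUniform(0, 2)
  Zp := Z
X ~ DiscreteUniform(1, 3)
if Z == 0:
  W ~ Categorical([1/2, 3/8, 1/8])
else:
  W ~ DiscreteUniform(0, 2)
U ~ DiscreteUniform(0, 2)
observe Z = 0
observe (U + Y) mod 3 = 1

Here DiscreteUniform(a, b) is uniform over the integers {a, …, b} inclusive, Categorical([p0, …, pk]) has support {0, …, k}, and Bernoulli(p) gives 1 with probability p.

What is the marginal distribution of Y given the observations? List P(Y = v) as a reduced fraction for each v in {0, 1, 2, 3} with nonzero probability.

Enumerate traces; 36 have nonzero weight after conditioning:
  (Y=0, Z=0, X=1, W=0, U=1) weight 1/594
  (Y=0, Z=0, X=1, W=1, U=1) weight 1/792
  (Y=0, Z=0, X=1, W=2, U=1) weight 1/2376
  (Y=0, Z=0, X=2, W=0, U=1) weight 1/594
  (Y=0, Z=0, X=2, W=1, U=1) weight 1/792
  (Y=0, Z=0, X=2, W=2, U=1) weight 1/2376
  (Y=0, Z=0, X=3, W=0, U=1) weight 1/594
  (Y=0, Z=0, X=3, W=1, U=1) weight 1/792
  (Y=1, Z=0, X=1, W=0, U=0) weight 2/297
  (Y=2, Z=0, X=1, W=0, U=2) weight 1/462
  … 26 more
Group by Y:
  weight(Y=0) = 1/99
  weight(Y=1) = 4/99
  weight(Y=2) = 1/77
  weight(Y=3) = 1/33
Total weight = 1/99 + 4/99 + 1/77 + 1/33 = 65/693
P(Y=0 | obs) = 1/99 / 65/693 = 7/65
P(Y=1 | obs) = 4/99 / 65/693 = 28/65
P(Y=2 | obs) = 1/77 / 65/693 = 9/65
P(Y=3 | obs) = 1/33 / 65/693 = 21/65

P(Y=0) = 7/65, P(Y=1) = 28/65, P(Y=2) = 9/65, P(Y=3) = 21/65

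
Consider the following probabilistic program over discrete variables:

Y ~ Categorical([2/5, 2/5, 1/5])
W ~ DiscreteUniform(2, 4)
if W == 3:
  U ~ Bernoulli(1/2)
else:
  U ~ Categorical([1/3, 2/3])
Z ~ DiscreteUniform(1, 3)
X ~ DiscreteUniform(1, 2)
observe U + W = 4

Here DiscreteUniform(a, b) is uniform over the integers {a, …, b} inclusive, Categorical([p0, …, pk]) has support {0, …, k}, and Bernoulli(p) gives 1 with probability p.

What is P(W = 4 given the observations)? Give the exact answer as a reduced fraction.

P(W = 4 | obs) = 2/5

Enumerate traces; 36 have nonzero weight after conditioning:
  (Y=0, W=3, U=1, Z=1, X=1) weight 1/90
  (Y=0, W=3, U=1, Z=1, X=2) weight 1/90
  (Y=0, W=3, U=1, Z=2, X=1) weight 1/90
  (Y=0, W=3, U=1, Z=2, X=2) weight 1/90
  (Y=0, W=3, U=1, Z=3, X=1) weight 1/90
  (Y=0, W=3, U=1, Z=3, X=2) weight 1/90
  (Y=0, W=4, U=0, Z=1, X=1) weight 1/135
  (Y=0, W=4, U=0, Z=1, X=2) weight 1/135
  … 28 more
Group by W:
  weight(W=3) = 1/6
  weight(W=4) = 1/9
Total weight = 1/6 + 1/9 = 5/18
P(W=3 | obs) = 1/6 / 5/18 = 3/5
P(W=4 | obs) = 1/9 / 5/18 = 2/5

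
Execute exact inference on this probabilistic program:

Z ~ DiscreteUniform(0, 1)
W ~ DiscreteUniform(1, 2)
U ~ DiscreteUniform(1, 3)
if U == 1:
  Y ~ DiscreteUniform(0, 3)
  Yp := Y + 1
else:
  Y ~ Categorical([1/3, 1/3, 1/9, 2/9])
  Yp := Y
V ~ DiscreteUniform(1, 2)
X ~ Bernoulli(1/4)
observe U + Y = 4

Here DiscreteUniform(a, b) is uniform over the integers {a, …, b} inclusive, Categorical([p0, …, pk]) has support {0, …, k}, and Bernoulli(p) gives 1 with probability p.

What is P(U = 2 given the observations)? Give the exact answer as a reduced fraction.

P(U = 2 | obs) = 4/25

Enumerate traces; 48 have nonzero weight after conditioning:
  (Z=0, W=1, U=1, Y=3, V=1, X=0) weight 1/128
  (Z=0, W=1, U=1, Y=3, V=1, X=1) weight 1/384
  (Z=0, W=1, U=1, Y=3, V=2, X=0) weight 1/128
  (Z=0, W=1, U=1, Y=3, V=2, X=1) weight 1/384
  (Z=0, W=1, U=2, Y=2, V=1, X=0) weight 1/288
  (Z=0, W=1, U=2, Y=2, V=1, X=1) weight 1/864
  (Z=0, W=1, U=2, Y=2, V=2, X=0) weight 1/288
  (Z=0, W=1, U=2, Y=2, V=2, X=1) weight 1/864
  (Z=0, W=1, U=3, Y=1, V=1, X=0) weight 1/96
  … 39 more
Group by U:
  weight(U=1) = 1/12
  weight(U=2) = 1/27
  weight(U=3) = 1/9
Total weight = 1/12 + 1/27 + 1/9 = 25/108
P(U=1 | obs) = 1/12 / 25/108 = 9/25
P(U=2 | obs) = 1/27 / 25/108 = 4/25
P(U=3 | obs) = 1/9 / 25/108 = 12/25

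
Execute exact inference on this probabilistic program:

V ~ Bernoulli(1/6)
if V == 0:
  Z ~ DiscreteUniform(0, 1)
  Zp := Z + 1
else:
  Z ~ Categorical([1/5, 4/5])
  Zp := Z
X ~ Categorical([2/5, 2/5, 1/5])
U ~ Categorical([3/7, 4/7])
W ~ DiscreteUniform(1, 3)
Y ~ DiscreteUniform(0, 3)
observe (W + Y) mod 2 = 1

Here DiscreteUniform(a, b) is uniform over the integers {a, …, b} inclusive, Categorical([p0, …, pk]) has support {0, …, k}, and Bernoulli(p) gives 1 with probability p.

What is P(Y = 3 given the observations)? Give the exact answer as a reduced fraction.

Enumerate traces; 144 have nonzero weight after conditioning:
  (V=0, Z=0, X=0, U=0, W=1, Y=0) weight 1/168
  (V=0, Z=0, X=0, U=0, W=1, Y=2) weight 1/168
  (V=0, Z=0, X=0, U=0, W=2, Y=1) weight 1/168
  (V=0, Z=0, X=0, U=0, W=2, Y=3) weight 1/168
  (V=0, Z=0, X=0, U=0, W=3, Y=0) weight 1/168
  (V=0, Z=0, X=0, U=0, W=3, Y=2) weight 1/168
  (V=0, Z=0, X=0, U=1, W=1, Y=0) weight 1/126
  (V=0, Z=0, X=0, U=1, W=1, Y=2) weight 1/126
  … 136 more
Group by Y:
  weight(Y=0) = 1/6
  weight(Y=1) = 1/12
  weight(Y=2) = 1/6
  weight(Y=3) = 1/12
Total weight = 1/6 + 1/12 + 1/6 + 1/12 = 1/2
P(Y=0 | obs) = 1/6 / 1/2 = 1/3
P(Y=1 | obs) = 1/12 / 1/2 = 1/6
P(Y=2 | obs) = 1/6 / 1/2 = 1/3
P(Y=3 | obs) = 1/12 / 1/2 = 1/6

P(Y = 3 | obs) = 1/6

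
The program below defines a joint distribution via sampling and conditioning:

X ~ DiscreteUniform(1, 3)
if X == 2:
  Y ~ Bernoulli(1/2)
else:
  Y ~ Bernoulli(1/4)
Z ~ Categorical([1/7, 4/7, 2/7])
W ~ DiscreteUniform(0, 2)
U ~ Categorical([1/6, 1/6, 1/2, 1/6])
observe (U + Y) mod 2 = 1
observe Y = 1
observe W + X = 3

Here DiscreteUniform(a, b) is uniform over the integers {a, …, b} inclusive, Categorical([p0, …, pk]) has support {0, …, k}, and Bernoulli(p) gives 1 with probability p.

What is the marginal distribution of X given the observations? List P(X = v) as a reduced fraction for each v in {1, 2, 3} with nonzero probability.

P(X=1) = 1/4, P(X=2) = 1/2, P(X=3) = 1/4

Enumerate traces; 18 have nonzero weight after conditioning:
  (X=1, Y=1, Z=0, W=2, U=0) weight 1/1512
  (X=1, Y=1, Z=0, W=2, U=2) weight 1/504
  (X=1, Y=1, Z=1, W=2, U=0) weight 1/378
  (X=1, Y=1, Z=1, W=2, U=2) weight 1/126
  (X=1, Y=1, Z=2, W=2, U=0) weight 1/756
  (X=1, Y=1, Z=2, W=2, U=2) weight 1/252
  (X=2, Y=1, Z=0, W=1, U=0) weight 1/756
  (X=2, Y=1, Z=0, W=1, U=2) weight 1/252
  (X=3, Y=1, Z=0, W=0, U=0) weight 1/1512
  … 9 more
Group by X:
  weight(X=1) = 1/54
  weight(X=2) = 1/27
  weight(X=3) = 1/54
Total weight = 1/54 + 1/27 + 1/54 = 2/27
P(X=1 | obs) = 1/54 / 2/27 = 1/4
P(X=2 | obs) = 1/27 / 2/27 = 1/2
P(X=3 | obs) = 1/54 / 2/27 = 1/4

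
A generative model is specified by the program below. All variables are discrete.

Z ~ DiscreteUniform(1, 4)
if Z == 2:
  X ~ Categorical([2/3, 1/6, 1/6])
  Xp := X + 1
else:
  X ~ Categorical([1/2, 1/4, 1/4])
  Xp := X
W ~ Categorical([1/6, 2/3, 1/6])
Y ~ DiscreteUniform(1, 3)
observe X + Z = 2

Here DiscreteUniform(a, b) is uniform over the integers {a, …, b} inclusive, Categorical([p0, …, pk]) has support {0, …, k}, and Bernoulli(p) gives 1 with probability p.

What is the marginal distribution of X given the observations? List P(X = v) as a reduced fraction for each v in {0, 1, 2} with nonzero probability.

P(X=0) = 8/11, P(X=1) = 3/11

Enumerate traces; 18 have nonzero weight after conditioning:
  (Z=1, X=1, W=0, Y=1) weight 1/288
  (Z=1, X=1, W=0, Y=2) weight 1/288
  (Z=1, X=1, W=0, Y=3) weight 1/288
  (Z=1, X=1, W=1, Y=1) weight 1/72
  (Z=1, X=1, W=1, Y=2) weight 1/72
  (Z=1, X=1, W=1, Y=3) weight 1/72
  (Z=1, X=1, W=2, Y=1) weight 1/288
  (Z=1, X=1, W=2, Y=2) weight 1/288
  (Z=2, X=0, W=0, Y=1) weight 1/108
  … 9 more
Group by X:
  weight(X=0) = 1/6
  weight(X=1) = 1/16
Total weight = 1/6 + 1/16 = 11/48
P(X=0 | obs) = 1/6 / 11/48 = 8/11
P(X=1 | obs) = 1/16 / 11/48 = 3/11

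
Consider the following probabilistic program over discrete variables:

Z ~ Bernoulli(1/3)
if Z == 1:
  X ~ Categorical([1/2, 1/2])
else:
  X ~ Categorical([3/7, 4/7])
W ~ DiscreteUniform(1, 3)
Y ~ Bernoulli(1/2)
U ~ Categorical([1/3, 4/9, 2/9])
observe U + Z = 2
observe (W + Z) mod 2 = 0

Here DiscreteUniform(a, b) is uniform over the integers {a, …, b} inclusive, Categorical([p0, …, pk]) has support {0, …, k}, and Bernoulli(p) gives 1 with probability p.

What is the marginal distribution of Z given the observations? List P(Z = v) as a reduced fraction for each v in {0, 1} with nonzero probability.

Enumerate traces; 12 have nonzero weight after conditioning:
  (Z=0, X=0, W=2, Y=0, U=2) weight 2/189
  (Z=0, X=0, W=2, Y=1, U=2) weight 2/189
  (Z=0, X=1, W=2, Y=0, U=2) weight 8/567
  (Z=0, X=1, W=2, Y=1, U=2) weight 8/567
  (Z=1, X=0, W=1, Y=0, U=1) weight 1/81
  (Z=1, X=0, W=1, Y=1, U=1) weight 1/81
  (Z=1, X=0, W=3, Y=0, U=1) weight 1/81
  (Z=1, X=0, W=3, Y=1, U=1) weight 1/81
  … 4 more
Group by Z:
  weight(Z=0) = 4/81
  weight(Z=1) = 8/81
Total weight = 4/81 + 8/81 = 4/27
P(Z=0 | obs) = 4/81 / 4/27 = 1/3
P(Z=1 | obs) = 8/81 / 4/27 = 2/3

P(Z=0) = 1/3, P(Z=1) = 2/3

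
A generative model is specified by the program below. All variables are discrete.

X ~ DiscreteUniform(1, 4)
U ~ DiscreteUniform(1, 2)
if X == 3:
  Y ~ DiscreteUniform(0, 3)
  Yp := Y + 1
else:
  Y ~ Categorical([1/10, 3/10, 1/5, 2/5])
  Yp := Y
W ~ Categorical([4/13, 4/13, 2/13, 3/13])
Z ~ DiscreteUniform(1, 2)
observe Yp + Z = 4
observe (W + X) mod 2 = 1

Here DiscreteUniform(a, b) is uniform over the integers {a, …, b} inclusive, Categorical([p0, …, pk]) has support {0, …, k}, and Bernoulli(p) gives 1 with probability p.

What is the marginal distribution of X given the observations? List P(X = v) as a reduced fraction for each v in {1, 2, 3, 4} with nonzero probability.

Enumerate traces; 32 have nonzero weight after conditioning:
  (X=1, U=1, Y=2, W=0, Z=2) weight 1/260
  (X=1, U=1, Y=2, W=2, Z=2) weight 1/520
  (X=1, U=1, Y=3, W=0, Z=1) weight 1/130
  (X=1, U=1, Y=3, W=2, Z=1) weight 1/260
  (X=1, U=2, Y=2, W=0, Z=2) weight 1/260
  (X=1, U=2, Y=2, W=2, Z=2) weight 1/520
  (X=1, U=2, Y=3, W=0, Z=1) weight 1/130
  (X=1, U=2, Y=3, W=2, Z=1) weight 1/260
  (X=2, U=1, Y=2, W=1, Z=2) weight 1/260
  (X=3, U=1, Y=1, W=0, Z=2) weight 1/208
  … 22 more
Group by X:
  weight(X=1) = 9/260
  weight(X=2) = 21/520
  weight(X=3) = 3/104
  weight(X=4) = 21/520
Total weight = 9/260 + 21/520 + 3/104 + 21/520 = 15/104
P(X=1 | obs) = 9/260 / 15/104 = 6/25
P(X=2 | obs) = 21/520 / 15/104 = 7/25
P(X=3 | obs) = 3/104 / 15/104 = 1/5
P(X=4 | obs) = 21/520 / 15/104 = 7/25

P(X=1) = 6/25, P(X=2) = 7/25, P(X=3) = 1/5, P(X=4) = 7/25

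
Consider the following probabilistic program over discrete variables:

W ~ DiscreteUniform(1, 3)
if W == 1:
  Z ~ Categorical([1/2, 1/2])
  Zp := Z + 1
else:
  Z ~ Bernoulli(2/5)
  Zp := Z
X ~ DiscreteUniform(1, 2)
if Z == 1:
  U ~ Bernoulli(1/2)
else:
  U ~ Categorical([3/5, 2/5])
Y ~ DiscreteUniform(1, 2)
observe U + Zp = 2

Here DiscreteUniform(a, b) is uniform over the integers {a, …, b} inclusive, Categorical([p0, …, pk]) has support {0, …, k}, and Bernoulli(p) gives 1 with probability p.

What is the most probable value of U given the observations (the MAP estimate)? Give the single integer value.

argmax_v P(U = v | obs) = 1

Enumerate traces; 16 have nonzero weight after conditioning:
  (W=1, Z=0, X=1, U=1, Y=1) weight 1/60
  (W=1, Z=0, X=1, U=1, Y=2) weight 1/60
  (W=1, Z=0, X=2, U=1, Y=1) weight 1/60
  (W=1, Z=0, X=2, U=1, Y=2) weight 1/60
  (W=1, Z=1, X=1, U=0, Y=1) weight 1/48
  (W=1, Z=1, X=1, U=0, Y=2) weight 1/48
  (W=1, Z=1, X=2, U=0, Y=1) weight 1/48
  (W=1, Z=1, X=2, U=0, Y=2) weight 1/48
  … 8 more
Group by U:
  weight(U=0) = 1/12
  weight(U=1) = 1/5
Total weight = 1/12 + 1/5 = 17/60
P(U=0 | obs) = 1/12 / 17/60 = 5/17
P(U=1 | obs) = 1/5 / 17/60 = 12/17
argmax = 1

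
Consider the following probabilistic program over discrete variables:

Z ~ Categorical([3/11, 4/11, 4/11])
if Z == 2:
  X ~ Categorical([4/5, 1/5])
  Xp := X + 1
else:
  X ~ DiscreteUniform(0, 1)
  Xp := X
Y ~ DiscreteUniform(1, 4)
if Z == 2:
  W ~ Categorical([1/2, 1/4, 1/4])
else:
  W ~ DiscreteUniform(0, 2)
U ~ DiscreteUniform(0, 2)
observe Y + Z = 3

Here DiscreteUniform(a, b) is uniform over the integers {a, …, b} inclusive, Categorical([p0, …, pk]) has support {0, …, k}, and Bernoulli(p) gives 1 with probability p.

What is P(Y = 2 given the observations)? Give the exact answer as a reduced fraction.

Enumerate traces; 54 have nonzero weight after conditioning:
  (Z=0, X=0, Y=3, W=0, U=0) weight 1/264
  (Z=0, X=0, Y=3, W=0, U=1) weight 1/264
  (Z=0, X=0, Y=3, W=0, U=2) weight 1/264
  (Z=0, X=0, Y=3, W=1, U=0) weight 1/264
  (Z=0, X=0, Y=3, W=1, U=1) weight 1/264
  (Z=0, X=0, Y=3, W=1, U=2) weight 1/264
  (Z=0, X=0, Y=3, W=2, U=0) weight 1/264
  (Z=0, X=0, Y=3, W=2, U=1) weight 1/264
  (Z=1, X=0, Y=2, W=0, U=0) weight 1/198
  (Z=2, X=0, Y=1, W=0, U=0) weight 2/165
  … 44 more
Group by Y:
  weight(Y=1) = 1/11
  weight(Y=2) = 1/11
  weight(Y=3) = 3/44
Total weight = 1/11 + 1/11 + 3/44 = 1/4
P(Y=1 | obs) = 1/11 / 1/4 = 4/11
P(Y=2 | obs) = 1/11 / 1/4 = 4/11
P(Y=3 | obs) = 3/44 / 1/4 = 3/11

P(Y = 2 | obs) = 4/11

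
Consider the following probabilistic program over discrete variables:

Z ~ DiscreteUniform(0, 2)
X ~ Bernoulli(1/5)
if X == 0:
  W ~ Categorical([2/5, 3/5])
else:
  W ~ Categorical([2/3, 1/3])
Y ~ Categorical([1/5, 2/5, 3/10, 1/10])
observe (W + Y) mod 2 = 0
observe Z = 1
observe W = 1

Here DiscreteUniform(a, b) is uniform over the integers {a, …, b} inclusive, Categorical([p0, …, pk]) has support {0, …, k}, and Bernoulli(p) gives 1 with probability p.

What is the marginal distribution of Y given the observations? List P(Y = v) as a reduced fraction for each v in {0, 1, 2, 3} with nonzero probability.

P(Y=1) = 4/5, P(Y=3) = 1/5

Enumerate traces; 4 have nonzero weight after conditioning:
  (Z=1, X=0, W=1, Y=1) weight 8/125
  (Z=1, X=0, W=1, Y=3) weight 2/125
  (Z=1, X=1, W=1, Y=1) weight 2/225
  (Z=1, X=1, W=1, Y=3) weight 1/450
Group by Y:
  weight(Y=1) = 82/1125
  weight(Y=3) = 41/2250
Total weight = 82/1125 + 41/2250 = 41/450
P(Y=1 | obs) = 82/1125 / 41/450 = 4/5
P(Y=3 | obs) = 41/2250 / 41/450 = 1/5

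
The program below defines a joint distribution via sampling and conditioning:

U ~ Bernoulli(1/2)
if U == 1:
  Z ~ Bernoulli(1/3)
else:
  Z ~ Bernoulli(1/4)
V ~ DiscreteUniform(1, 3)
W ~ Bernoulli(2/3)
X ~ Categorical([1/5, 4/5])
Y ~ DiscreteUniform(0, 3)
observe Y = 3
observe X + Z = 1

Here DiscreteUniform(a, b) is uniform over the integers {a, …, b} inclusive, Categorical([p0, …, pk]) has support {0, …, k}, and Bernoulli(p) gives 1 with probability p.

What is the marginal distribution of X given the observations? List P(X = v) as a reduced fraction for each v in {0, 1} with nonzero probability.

P(X=0) = 7/75, P(X=1) = 68/75

Enumerate traces; 24 have nonzero weight after conditioning:
  (U=0, Z=0, V=1, W=0, X=1, Y=3) weight 1/120
  (U=0, Z=0, V=1, W=1, X=1, Y=3) weight 1/60
  (U=0, Z=0, V=2, W=0, X=1, Y=3) weight 1/120
  (U=0, Z=0, V=2, W=1, X=1, Y=3) weight 1/60
  (U=0, Z=0, V=3, W=0, X=1, Y=3) weight 1/120
  (U=0, Z=0, V=3, W=1, X=1, Y=3) weight 1/60
  (U=0, Z=1, V=1, W=0, X=0, Y=3) weight 1/1440
  (U=0, Z=1, V=1, W=1, X=0, Y=3) weight 1/720
  … 16 more
Group by X:
  weight(X=0) = 7/480
  weight(X=1) = 17/120
Total weight = 7/480 + 17/120 = 5/32
P(X=0 | obs) = 7/480 / 5/32 = 7/75
P(X=1 | obs) = 17/120 / 5/32 = 68/75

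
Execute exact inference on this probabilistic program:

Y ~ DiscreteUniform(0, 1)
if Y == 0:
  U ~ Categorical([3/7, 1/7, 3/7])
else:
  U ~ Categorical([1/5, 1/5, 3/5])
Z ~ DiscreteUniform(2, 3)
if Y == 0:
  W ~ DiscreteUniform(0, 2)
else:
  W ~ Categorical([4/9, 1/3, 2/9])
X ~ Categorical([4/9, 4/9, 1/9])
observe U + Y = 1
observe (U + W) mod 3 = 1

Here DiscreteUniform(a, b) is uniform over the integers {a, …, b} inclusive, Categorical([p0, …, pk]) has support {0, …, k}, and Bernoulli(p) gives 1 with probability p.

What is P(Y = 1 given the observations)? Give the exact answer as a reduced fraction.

P(Y = 1 | obs) = 7/12

Enumerate traces; 12 have nonzero weight after conditioning:
  (Y=0, U=1, Z=2, W=0, X=0) weight 1/189
  (Y=0, U=1, Z=2, W=0, X=1) weight 1/189
  (Y=0, U=1, Z=2, W=0, X=2) weight 1/756
  (Y=0, U=1, Z=3, W=0, X=0) weight 1/189
  (Y=0, U=1, Z=3, W=0, X=1) weight 1/189
  (Y=0, U=1, Z=3, W=0, X=2) weight 1/756
  (Y=1, U=0, Z=2, W=1, X=0) weight 1/135
  (Y=1, U=0, Z=2, W=1, X=1) weight 1/135
  … 4 more
Group by Y:
  weight(Y=0) = 1/42
  weight(Y=1) = 1/30
Total weight = 1/42 + 1/30 = 2/35
P(Y=0 | obs) = 1/42 / 2/35 = 5/12
P(Y=1 | obs) = 1/30 / 2/35 = 7/12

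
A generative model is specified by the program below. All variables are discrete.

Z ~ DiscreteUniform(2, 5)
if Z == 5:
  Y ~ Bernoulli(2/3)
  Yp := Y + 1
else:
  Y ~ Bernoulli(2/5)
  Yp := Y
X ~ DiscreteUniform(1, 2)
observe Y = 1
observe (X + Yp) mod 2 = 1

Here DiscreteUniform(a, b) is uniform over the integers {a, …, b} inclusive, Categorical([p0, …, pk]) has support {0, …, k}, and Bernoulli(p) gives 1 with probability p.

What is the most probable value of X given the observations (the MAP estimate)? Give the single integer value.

Enumerate traces; 4 have nonzero weight after conditioning:
  (Z=2, Y=1, X=2) weight 1/20
  (Z=3, Y=1, X=2) weight 1/20
  (Z=4, Y=1, X=2) weight 1/20
  (Z=5, Y=1, X=1) weight 1/12
Group by X:
  weight(X=1) = 1/12
  weight(X=2) = 3/20
Total weight = 1/12 + 3/20 = 7/30
P(X=1 | obs) = 1/12 / 7/30 = 5/14
P(X=2 | obs) = 3/20 / 7/30 = 9/14
argmax = 2

argmax_v P(X = v | obs) = 2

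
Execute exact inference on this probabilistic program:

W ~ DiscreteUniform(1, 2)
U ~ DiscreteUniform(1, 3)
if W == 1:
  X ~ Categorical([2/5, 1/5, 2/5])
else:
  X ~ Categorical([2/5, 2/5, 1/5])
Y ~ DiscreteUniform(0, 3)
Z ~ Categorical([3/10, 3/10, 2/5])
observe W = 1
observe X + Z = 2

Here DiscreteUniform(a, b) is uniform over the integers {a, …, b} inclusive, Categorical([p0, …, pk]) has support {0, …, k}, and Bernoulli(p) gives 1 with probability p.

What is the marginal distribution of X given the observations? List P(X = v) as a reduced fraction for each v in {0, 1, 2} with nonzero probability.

Enumerate traces; 36 have nonzero weight after conditioning:
  (W=1, U=1, X=0, Y=0, Z=2) weight 1/150
  (W=1, U=1, X=0, Y=1, Z=2) weight 1/150
  (W=1, U=1, X=0, Y=2, Z=2) weight 1/150
  (W=1, U=1, X=0, Y=3, Z=2) weight 1/150
  (W=1, U=1, X=1, Y=0, Z=1) weight 1/400
  (W=1, U=1, X=1, Y=1, Z=1) weight 1/400
  (W=1, U=1, X=1, Y=2, Z=1) weight 1/400
  (W=1, U=1, X=1, Y=3, Z=1) weight 1/400
  (W=1, U=1, X=2, Y=0, Z=0) weight 1/200
  … 27 more
Group by X:
  weight(X=0) = 2/25
  weight(X=1) = 3/100
  weight(X=2) = 3/50
Total weight = 2/25 + 3/100 + 3/50 = 17/100
P(X=0 | obs) = 2/25 / 17/100 = 8/17
P(X=1 | obs) = 3/100 / 17/100 = 3/17
P(X=2 | obs) = 3/50 / 17/100 = 6/17

P(X=0) = 8/17, P(X=1) = 3/17, P(X=2) = 6/17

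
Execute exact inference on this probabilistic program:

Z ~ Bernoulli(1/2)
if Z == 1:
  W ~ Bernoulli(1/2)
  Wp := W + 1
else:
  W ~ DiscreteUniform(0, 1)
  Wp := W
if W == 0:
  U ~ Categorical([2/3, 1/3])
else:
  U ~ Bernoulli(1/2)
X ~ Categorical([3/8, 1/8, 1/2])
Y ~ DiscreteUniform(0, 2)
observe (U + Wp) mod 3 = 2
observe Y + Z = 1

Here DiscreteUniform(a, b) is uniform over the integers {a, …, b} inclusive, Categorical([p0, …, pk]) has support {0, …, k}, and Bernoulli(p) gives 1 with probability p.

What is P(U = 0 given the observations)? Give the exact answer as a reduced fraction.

Enumerate traces; 9 have nonzero weight after conditioning:
  (Z=0, W=1, U=1, X=0, Y=1) weight 1/64
  (Z=0, W=1, U=1, X=1, Y=1) weight 1/192
  (Z=0, W=1, U=1, X=2, Y=1) weight 1/48
  (Z=1, W=0, U=1, X=0, Y=0) weight 1/96
  (Z=1, W=0, U=1, X=1, Y=0) weight 1/288
  (Z=1, W=0, U=1, X=2, Y=0) weight 1/72
  (Z=1, W=1, U=0, X=0, Y=0) weight 1/64
  (Z=1, W=1, U=0, X=1, Y=0) weight 1/192
  … 1 more
Group by U:
  weight(U=0) = 1/24
  weight(U=1) = 5/72
Total weight = 1/24 + 5/72 = 1/9
P(U=0 | obs) = 1/24 / 1/9 = 3/8
P(U=1 | obs) = 5/72 / 1/9 = 5/8

P(U = 0 | obs) = 3/8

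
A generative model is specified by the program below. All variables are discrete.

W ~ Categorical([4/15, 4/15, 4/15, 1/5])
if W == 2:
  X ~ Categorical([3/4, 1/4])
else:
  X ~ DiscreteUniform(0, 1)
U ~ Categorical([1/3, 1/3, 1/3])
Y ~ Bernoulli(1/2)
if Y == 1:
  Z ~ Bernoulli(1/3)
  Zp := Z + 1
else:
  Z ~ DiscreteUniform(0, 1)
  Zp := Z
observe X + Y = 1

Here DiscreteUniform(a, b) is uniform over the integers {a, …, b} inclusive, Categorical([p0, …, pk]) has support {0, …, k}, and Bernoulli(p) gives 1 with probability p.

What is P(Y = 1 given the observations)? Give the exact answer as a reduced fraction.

Enumerate traces; 48 have nonzero weight after conditioning:
  (W=0, X=0, U=0, Y=1, Z=0) weight 2/135
  (W=0, X=0, U=0, Y=1, Z=1) weight 1/135
  (W=0, X=0, U=1, Y=1, Z=0) weight 2/135
  (W=0, X=0, U=1, Y=1, Z=1) weight 1/135
  (W=0, X=0, U=2, Y=1, Z=0) weight 2/135
  (W=0, X=0, U=2, Y=1, Z=1) weight 1/135
  (W=0, X=1, U=0, Y=0, Z=0) weight 1/90
  (W=0, X=1, U=0, Y=0, Z=1) weight 1/90
  … 40 more
Group by Y:
  weight(Y=0) = 13/60
  weight(Y=1) = 17/60
Total weight = 13/60 + 17/60 = 1/2
P(Y=0 | obs) = 13/60 / 1/2 = 13/30
P(Y=1 | obs) = 17/60 / 1/2 = 17/30

P(Y = 1 | obs) = 17/30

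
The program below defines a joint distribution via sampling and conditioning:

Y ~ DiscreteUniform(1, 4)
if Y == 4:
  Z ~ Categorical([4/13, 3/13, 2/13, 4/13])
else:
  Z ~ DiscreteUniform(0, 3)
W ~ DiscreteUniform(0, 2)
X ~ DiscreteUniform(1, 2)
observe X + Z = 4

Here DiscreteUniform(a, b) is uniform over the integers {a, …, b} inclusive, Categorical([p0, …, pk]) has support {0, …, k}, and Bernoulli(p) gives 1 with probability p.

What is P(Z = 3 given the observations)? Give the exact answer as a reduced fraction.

P(Z = 3 | obs) = 55/102

Enumerate traces; 24 have nonzero weight after conditioning:
  (Y=1, Z=2, W=0, X=2) weight 1/96
  (Y=1, Z=2, W=1, X=2) weight 1/96
  (Y=1, Z=2, W=2, X=2) weight 1/96
  (Y=1, Z=3, W=0, X=1) weight 1/96
  (Y=1, Z=3, W=1, X=1) weight 1/96
  (Y=1, Z=3, W=2, X=1) weight 1/96
  (Y=2, Z=2, W=0, X=2) weight 1/96
  (Y=2, Z=2, W=1, X=2) weight 1/96
  … 16 more
Group by Z:
  weight(Z=2) = 47/416
  weight(Z=3) = 55/416
Total weight = 47/416 + 55/416 = 51/208
P(Z=2 | obs) = 47/416 / 51/208 = 47/102
P(Z=3 | obs) = 55/416 / 51/208 = 55/102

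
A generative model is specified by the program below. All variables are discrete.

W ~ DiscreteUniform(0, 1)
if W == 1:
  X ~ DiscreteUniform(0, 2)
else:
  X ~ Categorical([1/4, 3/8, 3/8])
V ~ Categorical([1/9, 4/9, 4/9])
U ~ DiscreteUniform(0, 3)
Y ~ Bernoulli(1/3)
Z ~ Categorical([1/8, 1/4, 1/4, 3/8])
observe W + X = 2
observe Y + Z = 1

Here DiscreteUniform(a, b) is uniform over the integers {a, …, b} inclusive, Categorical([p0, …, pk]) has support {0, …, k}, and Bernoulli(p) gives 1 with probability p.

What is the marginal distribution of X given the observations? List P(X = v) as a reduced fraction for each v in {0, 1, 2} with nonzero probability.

P(X=1) = 8/17, P(X=2) = 9/17

Enumerate traces; 48 have nonzero weight after conditioning:
  (W=0, X=2, V=0, U=0, Y=0, Z=1) weight 1/1152
  (W=0, X=2, V=0, U=0, Y=1, Z=0) weight 1/4608
  (W=0, X=2, V=0, U=1, Y=0, Z=1) weight 1/1152
  (W=0, X=2, V=0, U=1, Y=1, Z=0) weight 1/4608
  (W=0, X=2, V=0, U=2, Y=0, Z=1) weight 1/1152
  (W=0, X=2, V=0, U=2, Y=1, Z=0) weight 1/4608
  (W=0, X=2, V=0, U=3, Y=0, Z=1) weight 1/1152
  (W=0, X=2, V=0, U=3, Y=1, Z=0) weight 1/4608
  (W=1, X=1, V=0, U=0, Y=0, Z=1) weight 1/1296
  … 39 more
Group by X:
  weight(X=1) = 5/144
  weight(X=2) = 5/128
Total weight = 5/144 + 5/128 = 85/1152
P(X=1 | obs) = 5/144 / 85/1152 = 8/17
P(X=2 | obs) = 5/128 / 85/1152 = 9/17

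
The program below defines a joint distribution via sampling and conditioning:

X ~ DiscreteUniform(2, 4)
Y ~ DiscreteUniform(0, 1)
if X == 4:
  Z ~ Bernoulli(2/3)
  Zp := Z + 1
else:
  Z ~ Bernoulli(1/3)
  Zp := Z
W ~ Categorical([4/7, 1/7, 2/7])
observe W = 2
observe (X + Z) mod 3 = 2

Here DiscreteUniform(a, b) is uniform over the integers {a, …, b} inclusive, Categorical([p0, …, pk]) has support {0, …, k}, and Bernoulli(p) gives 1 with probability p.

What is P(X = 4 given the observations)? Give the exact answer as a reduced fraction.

P(X = 4 | obs) = 1/2

Enumerate traces; 4 have nonzero weight after conditioning:
  (X=2, Y=0, Z=0, W=2) weight 2/63
  (X=2, Y=1, Z=0, W=2) weight 2/63
  (X=4, Y=0, Z=1, W=2) weight 2/63
  (X=4, Y=1, Z=1, W=2) weight 2/63
Group by X:
  weight(X=2) = 4/63
  weight(X=4) = 4/63
Total weight = 4/63 + 4/63 = 8/63
P(X=2 | obs) = 4/63 / 8/63 = 1/2
P(X=4 | obs) = 4/63 / 8/63 = 1/2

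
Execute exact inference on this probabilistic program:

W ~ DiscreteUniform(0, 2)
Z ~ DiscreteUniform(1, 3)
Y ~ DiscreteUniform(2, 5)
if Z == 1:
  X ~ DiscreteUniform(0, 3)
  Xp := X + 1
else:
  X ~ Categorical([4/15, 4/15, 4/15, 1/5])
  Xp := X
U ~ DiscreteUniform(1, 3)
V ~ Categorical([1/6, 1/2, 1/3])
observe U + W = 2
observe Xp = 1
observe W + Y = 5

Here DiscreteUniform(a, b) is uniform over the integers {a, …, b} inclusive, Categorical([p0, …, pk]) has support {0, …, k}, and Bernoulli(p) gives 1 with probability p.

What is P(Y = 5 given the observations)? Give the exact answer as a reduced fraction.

Enumerate traces; 18 have nonzero weight after conditioning:
  (W=0, Z=1, Y=5, X=0, U=2, V=0) weight 1/2592
  (W=0, Z=1, Y=5, X=0, U=2, V=1) weight 1/864
  (W=0, Z=1, Y=5, X=0, U=2, V=2) weight 1/1296
  (W=0, Z=2, Y=5, X=1, U=2, V=0) weight 1/2430
  (W=0, Z=2, Y=5, X=1, U=2, V=1) weight 1/810
  (W=0, Z=2, Y=5, X=1, U=2, V=2) weight 1/1215
  (W=0, Z=3, Y=5, X=1, U=2, V=0) weight 1/2430
  (W=0, Z=3, Y=5, X=1, U=2, V=1) weight 1/810
  (W=1, Z=1, Y=4, X=0, U=1, V=0) weight 1/2592
  … 9 more
Group by Y:
  weight(Y=4) = 47/6480
  weight(Y=5) = 47/6480
Total weight = 47/6480 + 47/6480 = 47/3240
P(Y=4 | obs) = 47/6480 / 47/3240 = 1/2
P(Y=5 | obs) = 47/6480 / 47/3240 = 1/2

P(Y = 5 | obs) = 1/2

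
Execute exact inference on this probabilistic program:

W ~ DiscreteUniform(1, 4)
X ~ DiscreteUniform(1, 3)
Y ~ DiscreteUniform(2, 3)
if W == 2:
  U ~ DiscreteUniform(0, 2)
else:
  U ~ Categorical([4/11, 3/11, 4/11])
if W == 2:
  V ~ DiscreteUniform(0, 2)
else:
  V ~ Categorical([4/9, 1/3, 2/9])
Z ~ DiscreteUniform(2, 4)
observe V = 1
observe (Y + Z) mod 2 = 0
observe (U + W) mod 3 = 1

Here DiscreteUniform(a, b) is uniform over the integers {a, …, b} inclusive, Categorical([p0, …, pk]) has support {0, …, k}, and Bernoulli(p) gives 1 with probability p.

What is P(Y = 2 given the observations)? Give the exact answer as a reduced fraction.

Enumerate traces; 36 have nonzero weight after conditioning:
  (W=1, X=1, Y=2, U=0, V=1, Z=2) weight 1/594
  (W=1, X=1, Y=2, U=0, V=1, Z=4) weight 1/594
  (W=1, X=1, Y=3, U=0, V=1, Z=3) weight 1/594
  (W=1, X=2, Y=2, U=0, V=1, Z=2) weight 1/594
  (W=1, X=2, Y=2, U=0, V=1, Z=4) weight 1/594
  (W=1, X=2, Y=3, U=0, V=1, Z=3) weight 1/594
  (W=1, X=3, Y=2, U=0, V=1, Z=2) weight 1/594
  (W=1, X=3, Y=2, U=0, V=1, Z=4) weight 1/594
  … 28 more
Group by Y:
  weight(Y=2) = 1/27
  weight(Y=3) = 1/54
Total weight = 1/27 + 1/54 = 1/18
P(Y=2 | obs) = 1/27 / 1/18 = 2/3
P(Y=3 | obs) = 1/54 / 1/18 = 1/3

P(Y = 2 | obs) = 2/3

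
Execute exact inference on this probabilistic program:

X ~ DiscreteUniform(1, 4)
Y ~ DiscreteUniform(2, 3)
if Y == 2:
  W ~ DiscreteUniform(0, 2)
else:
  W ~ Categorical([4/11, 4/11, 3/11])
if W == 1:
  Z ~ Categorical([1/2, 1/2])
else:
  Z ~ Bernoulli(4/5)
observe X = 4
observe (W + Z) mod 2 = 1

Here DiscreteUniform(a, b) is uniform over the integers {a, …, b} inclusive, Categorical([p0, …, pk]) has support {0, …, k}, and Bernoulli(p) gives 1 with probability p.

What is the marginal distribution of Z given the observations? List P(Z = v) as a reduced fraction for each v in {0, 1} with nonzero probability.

Enumerate traces; 6 have nonzero weight after conditioning:
  (X=4, Y=2, W=0, Z=1) weight 1/30
  (X=4, Y=2, W=1, Z=0) weight 1/48
  (X=4, Y=2, W=2, Z=1) weight 1/30
  (X=4, Y=3, W=0, Z=1) weight 2/55
  (X=4, Y=3, W=1, Z=0) weight 1/44
  (X=4, Y=3, W=2, Z=1) weight 3/110
Group by Z:
  weight(Z=0) = 23/528
  weight(Z=1) = 43/330
Total weight = 23/528 + 43/330 = 153/880
P(Z=0 | obs) = 23/528 / 153/880 = 115/459
P(Z=1 | obs) = 43/330 / 153/880 = 344/459

P(Z=0) = 115/459, P(Z=1) = 344/459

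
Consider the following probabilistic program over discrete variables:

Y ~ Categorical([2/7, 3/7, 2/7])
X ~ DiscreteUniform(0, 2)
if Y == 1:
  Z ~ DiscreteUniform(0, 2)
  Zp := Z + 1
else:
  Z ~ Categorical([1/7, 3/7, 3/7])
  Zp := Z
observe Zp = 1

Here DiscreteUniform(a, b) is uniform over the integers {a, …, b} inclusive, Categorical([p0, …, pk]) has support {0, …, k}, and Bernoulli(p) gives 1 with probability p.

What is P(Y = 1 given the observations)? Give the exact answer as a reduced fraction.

P(Y = 1 | obs) = 7/19

Enumerate traces; 9 have nonzero weight after conditioning:
  (Y=0, X=0, Z=1) weight 2/49
  (Y=0, X=1, Z=1) weight 2/49
  (Y=0, X=2, Z=1) weight 2/49
  (Y=1, X=0, Z=0) weight 1/21
  (Y=1, X=1, Z=0) weight 1/21
  (Y=1, X=2, Z=0) weight 1/21
  (Y=2, X=0, Z=1) weight 2/49
  (Y=2, X=1, Z=1) weight 2/49
  … 1 more
Group by Y:
  weight(Y=0) = 6/49
  weight(Y=1) = 1/7
  weight(Y=2) = 6/49
Total weight = 6/49 + 1/7 + 6/49 = 19/49
P(Y=0 | obs) = 6/49 / 19/49 = 6/19
P(Y=1 | obs) = 1/7 / 19/49 = 7/19
P(Y=2 | obs) = 6/49 / 19/49 = 6/19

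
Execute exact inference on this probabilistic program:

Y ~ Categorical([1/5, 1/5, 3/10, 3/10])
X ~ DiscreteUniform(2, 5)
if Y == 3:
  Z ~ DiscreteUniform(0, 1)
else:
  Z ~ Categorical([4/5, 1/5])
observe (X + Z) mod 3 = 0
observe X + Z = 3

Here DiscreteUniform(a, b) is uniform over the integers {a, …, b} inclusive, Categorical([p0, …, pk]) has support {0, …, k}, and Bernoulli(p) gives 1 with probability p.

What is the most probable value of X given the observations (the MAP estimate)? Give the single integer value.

Enumerate traces; 8 have nonzero weight after conditioning:
  (Y=0, X=2, Z=1) weight 1/100
  (Y=0, X=3, Z=0) weight 1/25
  (Y=1, X=2, Z=1) weight 1/100
  (Y=1, X=3, Z=0) weight 1/25
  (Y=2, X=2, Z=1) weight 3/200
  (Y=2, X=3, Z=0) weight 3/50
  (Y=3, X=2, Z=1) weight 3/80
  (Y=3, X=3, Z=0) weight 3/80
Group by X:
  weight(X=2) = 29/400
  weight(X=3) = 71/400
Total weight = 29/400 + 71/400 = 1/4
P(X=2 | obs) = 29/400 / 1/4 = 29/100
P(X=3 | obs) = 71/400 / 1/4 = 71/100
argmax = 3

argmax_v P(X = v | obs) = 3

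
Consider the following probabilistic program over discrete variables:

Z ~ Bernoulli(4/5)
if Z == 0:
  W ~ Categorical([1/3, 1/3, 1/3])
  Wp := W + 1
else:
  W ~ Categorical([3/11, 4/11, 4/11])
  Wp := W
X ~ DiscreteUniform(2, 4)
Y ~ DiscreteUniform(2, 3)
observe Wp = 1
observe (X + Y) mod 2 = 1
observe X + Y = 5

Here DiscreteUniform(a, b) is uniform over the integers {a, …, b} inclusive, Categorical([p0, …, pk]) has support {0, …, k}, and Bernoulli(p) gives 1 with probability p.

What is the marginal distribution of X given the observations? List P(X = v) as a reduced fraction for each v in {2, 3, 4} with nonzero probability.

Enumerate traces; 4 have nonzero weight after conditioning:
  (Z=0, W=0, X=2, Y=3) weight 1/90
  (Z=0, W=0, X=3, Y=2) weight 1/90
  (Z=1, W=1, X=2, Y=3) weight 8/165
  (Z=1, W=1, X=3, Y=2) weight 8/165
Group by X:
  weight(X=2) = 59/990
  weight(X=3) = 59/990
Total weight = 59/990 + 59/990 = 59/495
P(X=2 | obs) = 59/990 / 59/495 = 1/2
P(X=3 | obs) = 59/990 / 59/495 = 1/2

P(X=2) = 1/2, P(X=3) = 1/2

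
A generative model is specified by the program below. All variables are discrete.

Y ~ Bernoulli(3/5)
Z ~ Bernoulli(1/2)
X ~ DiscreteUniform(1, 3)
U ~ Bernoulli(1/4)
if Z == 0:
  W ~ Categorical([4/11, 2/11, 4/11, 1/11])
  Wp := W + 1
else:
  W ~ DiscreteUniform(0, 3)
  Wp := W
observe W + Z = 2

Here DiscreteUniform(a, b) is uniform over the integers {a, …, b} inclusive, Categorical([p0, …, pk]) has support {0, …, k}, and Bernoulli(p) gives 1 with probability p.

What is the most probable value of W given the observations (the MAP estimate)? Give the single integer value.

Enumerate traces; 24 have nonzero weight after conditioning:
  (Y=0, Z=0, X=1, U=0, W=2) weight 1/55
  (Y=0, Z=0, X=1, U=1, W=2) weight 1/165
  (Y=0, Z=0, X=2, U=0, W=2) weight 1/55
  (Y=0, Z=0, X=2, U=1, W=2) weight 1/165
  (Y=0, Z=0, X=3, U=0, W=2) weight 1/55
  (Y=0, Z=0, X=3, U=1, W=2) weight 1/165
  (Y=0, Z=1, X=1, U=0, W=1) weight 1/80
  (Y=0, Z=1, X=1, U=1, W=1) weight 1/240
  … 16 more
Group by W:
  weight(W=1) = 1/8
  weight(W=2) = 2/11
Total weight = 1/8 + 2/11 = 27/88
P(W=1 | obs) = 1/8 / 27/88 = 11/27
P(W=2 | obs) = 2/11 / 27/88 = 16/27
argmax = 2

argmax_v P(W = v | obs) = 2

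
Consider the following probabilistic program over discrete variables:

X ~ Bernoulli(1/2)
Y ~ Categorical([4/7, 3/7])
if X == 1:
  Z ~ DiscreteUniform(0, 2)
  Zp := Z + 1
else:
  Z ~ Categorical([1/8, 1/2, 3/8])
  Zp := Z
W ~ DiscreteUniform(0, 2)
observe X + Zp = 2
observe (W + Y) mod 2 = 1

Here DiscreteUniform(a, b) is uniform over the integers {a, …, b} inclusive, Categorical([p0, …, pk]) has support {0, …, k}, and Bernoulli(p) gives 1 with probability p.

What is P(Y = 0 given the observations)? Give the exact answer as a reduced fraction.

Enumerate traces; 6 have nonzero weight after conditioning:
  (X=0, Y=0, Z=2, W=1) weight 1/28
  (X=0, Y=1, Z=2, W=0) weight 3/112
  (X=0, Y=1, Z=2, W=2) weight 3/112
  (X=1, Y=0, Z=0, W=1) weight 2/63
  (X=1, Y=1, Z=0, W=0) weight 1/42
  (X=1, Y=1, Z=0, W=2) weight 1/42
Group by Y:
  weight(Y=0) = 17/252
  weight(Y=1) = 17/168
Total weight = 17/252 + 17/168 = 85/504
P(Y=0 | obs) = 17/252 / 85/504 = 2/5
P(Y=1 | obs) = 17/168 / 85/504 = 3/5

P(Y = 0 | obs) = 2/5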